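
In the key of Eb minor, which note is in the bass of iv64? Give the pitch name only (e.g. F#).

iv in Eb minor has root Ab; the chord is Ab-Cb-Eb.
The figure 64 means second inversion — the fifth is in the bass.

Eb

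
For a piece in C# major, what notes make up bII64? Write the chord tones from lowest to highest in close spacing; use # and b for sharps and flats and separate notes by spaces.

A D F#

Scale degree 2 in C# major is D#; lowering it a half step gives D. bII64 is the Neapolitan chord — a major triad on the lowered second degree.
So the chord is D-F#-A, a major triad.
With the 64 figure the chord is in second inversion; from the bass A upward in close position it reads A-D-F#.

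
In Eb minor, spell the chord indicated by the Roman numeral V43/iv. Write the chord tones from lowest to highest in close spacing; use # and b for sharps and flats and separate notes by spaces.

V43/iv is a secondary dominant — the dominant seventh of iv. iv in Eb minor is Ab, so the applied chord's root is Eb, a perfect fifth above.
Building a dominant seventh chord on Eb gives Eb-G-Bb-Db.
With the 43 figure the chord is in second inversion; from the bass Bb upward in close position it reads Bb-Db-Eb-G.

Bb Db Eb G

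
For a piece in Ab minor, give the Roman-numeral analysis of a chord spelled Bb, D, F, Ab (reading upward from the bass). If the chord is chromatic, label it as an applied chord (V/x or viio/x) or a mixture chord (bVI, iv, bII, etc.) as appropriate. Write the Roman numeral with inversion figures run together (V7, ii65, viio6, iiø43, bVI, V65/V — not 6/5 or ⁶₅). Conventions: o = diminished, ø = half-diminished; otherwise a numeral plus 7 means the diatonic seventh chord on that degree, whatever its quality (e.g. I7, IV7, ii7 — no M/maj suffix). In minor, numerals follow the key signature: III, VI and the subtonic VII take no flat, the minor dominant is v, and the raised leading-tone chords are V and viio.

Stacked in thirds the chord is Bb-D-F-Ab: a dominant seventh chord on Bb.
Bb is not a diatonic chord root with this quality in Ab minor, but it lies a perfect fifth above Eb (V), so the chord functions as an applied dominant of V.

V7/V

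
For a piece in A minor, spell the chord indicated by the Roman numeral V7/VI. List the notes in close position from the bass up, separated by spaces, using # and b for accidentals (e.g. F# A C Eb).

C E G Bb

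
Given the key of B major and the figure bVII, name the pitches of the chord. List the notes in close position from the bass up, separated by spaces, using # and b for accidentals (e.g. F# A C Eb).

A C# E

bVII is a major triad on the lowered seventh degree (the subtonic), borrowed from the parallel minor. In B major that root is A.
So the chord is A-C#-E, a major triad.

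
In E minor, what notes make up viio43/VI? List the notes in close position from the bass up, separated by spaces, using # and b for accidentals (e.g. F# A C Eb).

F Ab B D

The slash marks an applied leading-tone chord: viio of VI. In E minor, VI is C, so the leading tone to it is B, a half step below.
Building a fully diminished seventh chord on B gives B-D-F-Ab.
With the 43 figure the chord is in second inversion; from the bass F upward in close position it reads F-Ab-B-D.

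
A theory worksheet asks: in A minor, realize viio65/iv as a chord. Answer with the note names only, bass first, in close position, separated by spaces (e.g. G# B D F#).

E G Bb C#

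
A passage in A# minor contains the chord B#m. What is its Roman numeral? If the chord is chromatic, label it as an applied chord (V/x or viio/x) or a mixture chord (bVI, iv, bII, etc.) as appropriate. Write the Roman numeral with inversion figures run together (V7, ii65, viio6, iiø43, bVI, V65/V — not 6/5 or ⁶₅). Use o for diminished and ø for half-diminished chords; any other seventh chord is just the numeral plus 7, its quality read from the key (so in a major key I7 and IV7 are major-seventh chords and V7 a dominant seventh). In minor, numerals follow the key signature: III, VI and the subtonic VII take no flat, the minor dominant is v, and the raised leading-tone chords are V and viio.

ii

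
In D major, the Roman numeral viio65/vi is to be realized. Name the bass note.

C#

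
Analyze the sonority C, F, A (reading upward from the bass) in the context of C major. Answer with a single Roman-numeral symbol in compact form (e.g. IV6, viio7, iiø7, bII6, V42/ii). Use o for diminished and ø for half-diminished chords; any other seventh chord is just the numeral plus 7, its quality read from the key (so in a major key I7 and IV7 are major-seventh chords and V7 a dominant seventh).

The pitches F-A-C form a major triad rooted on F.
In C major, F is the subdominant; the diatonic major triad there is IV.
With C in the bass the chord is in second inversion, so the figured bass is 64.

IV64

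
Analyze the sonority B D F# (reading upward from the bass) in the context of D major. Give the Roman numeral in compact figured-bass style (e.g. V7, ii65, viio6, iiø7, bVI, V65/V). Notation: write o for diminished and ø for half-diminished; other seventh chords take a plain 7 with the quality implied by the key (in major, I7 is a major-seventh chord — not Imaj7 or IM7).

The pitches B-D-F# form a minor triad rooted on B.
In D major, B is the submediant; the diatonic minor triad there is vi.

vi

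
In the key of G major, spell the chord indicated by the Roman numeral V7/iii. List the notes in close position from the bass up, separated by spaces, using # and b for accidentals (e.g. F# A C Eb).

F# A# C# E

V7/iii is a secondary dominant — the dominant seventh of iii. iii in G major is B, so the applied chord's root is F#, a perfect fifth above.
Building a dominant seventh chord on F# gives F#-A#-C#-E.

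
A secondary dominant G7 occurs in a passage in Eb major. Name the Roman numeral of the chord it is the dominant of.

vi

The chord is a dominant seventh chord on G.
A dominant resolves down a perfect fifth: G → C. In Eb major, C is scale degree 6, i.e. vi.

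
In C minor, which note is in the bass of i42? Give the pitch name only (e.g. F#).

i in C minor has root C; the chord is C-Eb-G-Bb.
The figure 42 means third inversion — the seventh is in the bass.

Bb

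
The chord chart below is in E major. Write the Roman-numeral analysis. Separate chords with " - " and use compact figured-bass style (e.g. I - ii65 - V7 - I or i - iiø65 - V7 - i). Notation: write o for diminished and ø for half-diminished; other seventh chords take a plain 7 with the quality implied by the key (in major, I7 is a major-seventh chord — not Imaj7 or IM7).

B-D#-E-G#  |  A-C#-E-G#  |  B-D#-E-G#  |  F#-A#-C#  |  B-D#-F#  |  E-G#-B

I43 - IV7 - I43 - V/V - V - I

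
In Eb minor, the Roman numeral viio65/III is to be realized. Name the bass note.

Ab

The applied chord viio65/III is rooted on F: F-Ab-Cb-Ebb.
The figure 65 means first inversion — the third is in the bass.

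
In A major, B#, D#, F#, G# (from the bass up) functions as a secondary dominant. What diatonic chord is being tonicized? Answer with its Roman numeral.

The chord is a dominant seventh chord on G#.
A dominant resolves down a perfect fifth: G# → C#. In A major, C# is scale degree 3, i.e. iii.

iii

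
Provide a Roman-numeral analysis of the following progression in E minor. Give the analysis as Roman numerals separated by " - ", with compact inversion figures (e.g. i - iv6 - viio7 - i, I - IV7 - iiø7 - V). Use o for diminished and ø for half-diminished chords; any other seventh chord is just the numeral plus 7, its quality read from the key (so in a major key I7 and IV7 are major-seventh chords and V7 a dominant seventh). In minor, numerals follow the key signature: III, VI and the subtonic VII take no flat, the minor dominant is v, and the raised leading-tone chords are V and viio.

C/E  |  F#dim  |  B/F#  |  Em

VI6 - iio - V64 - i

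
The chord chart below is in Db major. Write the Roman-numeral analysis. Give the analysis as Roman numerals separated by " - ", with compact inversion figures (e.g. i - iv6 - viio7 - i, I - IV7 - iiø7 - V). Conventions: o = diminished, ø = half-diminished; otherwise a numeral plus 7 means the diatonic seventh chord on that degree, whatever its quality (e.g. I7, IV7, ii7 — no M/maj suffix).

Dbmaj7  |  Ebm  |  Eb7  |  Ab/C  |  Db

I7 - ii - V7/V - V6 - I

Dbmaj7: major seventh chord on Db = scale degree 1 → I7.
Ebm: minor triad on Eb = scale degree 2 → ii.
Eb7 is the secondary dominant of V (dominant seventh chord on Eb): V7/V.
Ab/C: root Ab is the dominant; major triad there is V6.
Db has root Db, degree 1 in Db major, so I.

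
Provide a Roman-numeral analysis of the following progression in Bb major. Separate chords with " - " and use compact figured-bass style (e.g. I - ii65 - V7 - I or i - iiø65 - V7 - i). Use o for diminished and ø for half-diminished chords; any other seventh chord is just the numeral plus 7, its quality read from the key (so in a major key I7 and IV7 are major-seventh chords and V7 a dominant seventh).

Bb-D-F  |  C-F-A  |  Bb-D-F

Bb-D-F: root Bb is the tonic; major triad there is I.
C-F-A: root F is the dominant; major triad there is V64.
Bb-D-F has root Bb, degree 1 in Bb major, so I.

I - V64 - I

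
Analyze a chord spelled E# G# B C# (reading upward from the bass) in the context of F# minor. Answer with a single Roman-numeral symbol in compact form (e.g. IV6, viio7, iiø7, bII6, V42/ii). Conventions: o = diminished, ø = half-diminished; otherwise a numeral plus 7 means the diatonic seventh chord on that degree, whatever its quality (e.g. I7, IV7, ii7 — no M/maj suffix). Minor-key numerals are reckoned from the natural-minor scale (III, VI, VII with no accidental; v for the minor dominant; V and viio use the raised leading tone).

The pitches C#-E#-G#-B form a dominant seventh chord rooted on C#.
In F# minor, C# is the dominant; the diatonic dominant seventh chord there is V7.
With E# in the bass the chord is in first inversion, so the figured bass is 65.

V65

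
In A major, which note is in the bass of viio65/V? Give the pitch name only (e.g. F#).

The applied chord viio65/V is rooted on D#: D#-F#-A-C.
The figure 65 means first inversion — the third is in the bass.

F#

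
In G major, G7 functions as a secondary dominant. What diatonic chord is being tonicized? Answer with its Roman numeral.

IV

The chord is a dominant seventh chord on G.
A dominant resolves down a perfect fifth: G → C. In G major, C is scale degree 4, i.e. IV.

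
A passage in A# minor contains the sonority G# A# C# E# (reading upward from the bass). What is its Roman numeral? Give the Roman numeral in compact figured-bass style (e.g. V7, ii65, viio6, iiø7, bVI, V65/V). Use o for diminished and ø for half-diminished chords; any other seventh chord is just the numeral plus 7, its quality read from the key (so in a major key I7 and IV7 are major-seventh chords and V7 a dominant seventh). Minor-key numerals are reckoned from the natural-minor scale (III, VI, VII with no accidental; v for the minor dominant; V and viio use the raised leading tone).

Stacked in thirds the chord is A#-C#-E#-G#: a minor seventh chord on A#.
In A# minor, A# is the tonic; the diatonic minor seventh chord there is i7.
With G# in the bass the chord is in third inversion, so the figured bass is 42.

i42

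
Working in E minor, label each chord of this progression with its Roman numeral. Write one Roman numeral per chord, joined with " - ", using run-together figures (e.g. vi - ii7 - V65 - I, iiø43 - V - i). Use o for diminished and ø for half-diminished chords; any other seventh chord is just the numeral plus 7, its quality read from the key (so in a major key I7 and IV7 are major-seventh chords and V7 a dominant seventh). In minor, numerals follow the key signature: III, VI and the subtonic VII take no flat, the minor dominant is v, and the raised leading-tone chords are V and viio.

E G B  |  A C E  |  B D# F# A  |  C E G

i - iv - V7 - VI

E-G-B: root E is the tonic; minor triad there is i.
A-C-E has root A, degree 4 in E minor, so iv.
B-D#-F#-A has root B, degree 5 in E minor, so V7.
C-E-G: root C is the submediant; major triad there is VI.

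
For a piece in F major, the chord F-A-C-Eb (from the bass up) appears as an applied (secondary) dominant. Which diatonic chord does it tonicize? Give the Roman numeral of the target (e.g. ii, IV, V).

The chord is a dominant seventh chord on F.
A dominant resolves down a perfect fifth: F → Bb. In F major, Bb is scale degree 4, i.e. IV.

IV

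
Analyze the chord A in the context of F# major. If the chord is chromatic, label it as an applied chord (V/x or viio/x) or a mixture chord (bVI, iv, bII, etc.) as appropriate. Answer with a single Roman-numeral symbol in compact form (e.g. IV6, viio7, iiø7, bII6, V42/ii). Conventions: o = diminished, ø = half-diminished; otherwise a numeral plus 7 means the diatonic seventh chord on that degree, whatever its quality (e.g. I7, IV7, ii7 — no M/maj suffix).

bIII

The pitches A-C#-E form a major triad rooted on A.
A is the lowered third degree of F# major (diatonic 3 would be A#). This is a major triad on the lowered third degree, borrowed from the parallel minor.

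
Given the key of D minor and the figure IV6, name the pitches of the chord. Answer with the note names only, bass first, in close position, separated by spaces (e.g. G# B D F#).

Scale degree 4 in D minor is G; here the chord built on it is altered to a major triad. IV6 is the major subdominant, borrowed from the parallel major.
So the chord is G-B-D.
With the 6 figure the chord is in first inversion; from the bass B upward in close position it reads B-D-G.

B D G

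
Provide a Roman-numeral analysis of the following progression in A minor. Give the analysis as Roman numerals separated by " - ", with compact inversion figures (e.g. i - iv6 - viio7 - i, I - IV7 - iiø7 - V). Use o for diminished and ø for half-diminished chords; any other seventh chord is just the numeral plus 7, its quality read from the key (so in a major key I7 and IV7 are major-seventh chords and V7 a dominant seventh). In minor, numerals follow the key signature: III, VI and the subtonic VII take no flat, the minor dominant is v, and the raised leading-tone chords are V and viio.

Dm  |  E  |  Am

iv - V - i

Dm has root D, degree 4 in A minor, so iv.
E has root E, degree 5 in A minor, so V.
Am: minor triad on A = scale degree 1 → i.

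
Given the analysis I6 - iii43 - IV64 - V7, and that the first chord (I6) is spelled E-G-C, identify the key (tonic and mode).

I6 is given as E-G-C — a major triad with root C.
If C is scale degree 1 and the mode makes that degree carry a major triad, the tonic is C and the mode is major.

C major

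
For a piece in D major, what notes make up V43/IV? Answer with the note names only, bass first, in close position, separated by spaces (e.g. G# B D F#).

The slash means an applied dominant: we want the dominant of IV. In D major, IV is G major, and its dominant is built on D.
Building a dominant seventh chord on D gives D-F#-A-C.
With the 43 figure the chord is in second inversion; from the bass A upward in close position it reads A-C-D-F#.

A C D F#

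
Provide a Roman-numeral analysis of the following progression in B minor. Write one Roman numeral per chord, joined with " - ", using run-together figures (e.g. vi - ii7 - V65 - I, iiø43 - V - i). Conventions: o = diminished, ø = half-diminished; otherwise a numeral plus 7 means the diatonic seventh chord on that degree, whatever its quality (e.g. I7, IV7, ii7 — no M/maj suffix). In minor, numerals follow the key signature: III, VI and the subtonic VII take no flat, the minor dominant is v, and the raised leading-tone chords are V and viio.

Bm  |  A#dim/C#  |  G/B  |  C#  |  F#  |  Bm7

Bm: root B is the tonic; minor triad there is i.
A#dim/C#: root A# is the leading tone; diminished triad there is viio6.
G/B: major triad on G = scale degree 6 → VI6.
C# is the secondary dominant of V (major triad on C#): V/V.
F# has root F#, degree 5 in B minor, so V.
Bm7: root B is the tonic; minor seventh chord there is i7.

i - viio6 - VI6 - V/V - V - i7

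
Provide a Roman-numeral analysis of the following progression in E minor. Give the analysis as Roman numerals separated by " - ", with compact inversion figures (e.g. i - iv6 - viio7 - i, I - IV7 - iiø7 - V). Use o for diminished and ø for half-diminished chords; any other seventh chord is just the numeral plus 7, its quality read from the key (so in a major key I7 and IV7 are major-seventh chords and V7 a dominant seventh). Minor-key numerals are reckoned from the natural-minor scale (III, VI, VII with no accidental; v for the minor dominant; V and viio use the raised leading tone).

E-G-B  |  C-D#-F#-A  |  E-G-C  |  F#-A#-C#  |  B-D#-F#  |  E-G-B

i - viio42 - VI6 - V/V - V - i

E-G-B has root E, degree 1 in E minor, so i.
C-D#-F#-A: root D# is the leading tone; fully diminished seventh chord there is viio42.
E-G-C: major triad on C = scale degree 6 → VI6.
F#-A#-C#: a major triad on F#, the applied dominant of V → V/V.
B-D#-F#: major triad on B = scale degree 5 → V.
E-G-B has root E, degree 1 in E minor, so i.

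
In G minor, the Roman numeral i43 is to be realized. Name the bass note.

i in G minor has root G; the chord is G-Bb-D-F.
The figure 43 means second inversion — the fifth is in the bass.

D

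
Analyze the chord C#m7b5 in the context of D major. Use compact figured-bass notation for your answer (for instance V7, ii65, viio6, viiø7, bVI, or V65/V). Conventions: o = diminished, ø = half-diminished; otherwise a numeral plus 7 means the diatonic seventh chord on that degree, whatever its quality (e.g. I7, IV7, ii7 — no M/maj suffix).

viiø7

Stacked in thirds the chord is C#-E-G-B: a half-diminished seventh chord on C#.
In D major, C# is the leading tone; the diatonic half-diminished seventh chord there is viiø7.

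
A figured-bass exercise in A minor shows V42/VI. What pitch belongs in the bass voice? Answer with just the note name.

Bb

The applied chord V42/VI is rooted on C: C-E-G-Bb.
The figure 42 means third inversion — the seventh is in the bass.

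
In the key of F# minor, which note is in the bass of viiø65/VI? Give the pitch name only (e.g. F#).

E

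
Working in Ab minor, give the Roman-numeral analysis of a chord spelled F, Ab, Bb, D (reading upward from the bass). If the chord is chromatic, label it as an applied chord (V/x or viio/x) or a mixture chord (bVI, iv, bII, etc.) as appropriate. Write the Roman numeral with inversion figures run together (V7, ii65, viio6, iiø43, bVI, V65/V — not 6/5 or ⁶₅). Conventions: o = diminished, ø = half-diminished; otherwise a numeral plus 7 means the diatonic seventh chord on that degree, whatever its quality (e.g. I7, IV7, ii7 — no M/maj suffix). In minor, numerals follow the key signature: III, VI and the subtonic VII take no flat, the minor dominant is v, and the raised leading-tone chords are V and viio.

V43/V

Stacked in thirds the chord is Bb-D-F-Ab: a dominant seventh chord on Bb.
Bb is not a diatonic chord root with this quality in Ab minor, but it lies a perfect fifth above Eb (V), so the chord functions as an applied dominant of V.
With F in the bass the chord is in second inversion, so the figured bass is 43.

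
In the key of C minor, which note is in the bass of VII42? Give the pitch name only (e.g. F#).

Ab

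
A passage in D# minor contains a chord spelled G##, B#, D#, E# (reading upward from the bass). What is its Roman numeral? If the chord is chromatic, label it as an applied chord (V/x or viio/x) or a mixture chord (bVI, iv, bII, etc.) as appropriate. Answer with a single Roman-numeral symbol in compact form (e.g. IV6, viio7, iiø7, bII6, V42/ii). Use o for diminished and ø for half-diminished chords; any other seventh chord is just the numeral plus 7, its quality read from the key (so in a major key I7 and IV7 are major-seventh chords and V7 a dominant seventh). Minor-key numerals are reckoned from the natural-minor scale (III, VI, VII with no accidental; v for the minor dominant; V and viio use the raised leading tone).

V65/V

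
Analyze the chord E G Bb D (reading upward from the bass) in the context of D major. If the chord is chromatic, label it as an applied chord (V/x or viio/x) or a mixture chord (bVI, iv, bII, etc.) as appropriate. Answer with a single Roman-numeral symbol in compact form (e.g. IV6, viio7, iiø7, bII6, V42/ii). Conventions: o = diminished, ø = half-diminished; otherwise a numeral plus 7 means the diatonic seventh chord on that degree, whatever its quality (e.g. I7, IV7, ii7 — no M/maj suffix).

iiø7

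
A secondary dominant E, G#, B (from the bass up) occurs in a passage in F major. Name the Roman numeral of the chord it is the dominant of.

iii

The chord is a major triad on E.
A dominant resolves down a perfect fifth: E → A. In F major, A is scale degree 3, i.e. iii.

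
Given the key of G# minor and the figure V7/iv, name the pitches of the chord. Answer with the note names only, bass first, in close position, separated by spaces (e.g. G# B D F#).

The slash means an applied dominant: we want the dominant of iv. In G# minor, iv is C# minor, and its dominant is built on G#.
Building a dominant seventh chord on G# gives G#-B#-D#-F#.

G# B# D# F#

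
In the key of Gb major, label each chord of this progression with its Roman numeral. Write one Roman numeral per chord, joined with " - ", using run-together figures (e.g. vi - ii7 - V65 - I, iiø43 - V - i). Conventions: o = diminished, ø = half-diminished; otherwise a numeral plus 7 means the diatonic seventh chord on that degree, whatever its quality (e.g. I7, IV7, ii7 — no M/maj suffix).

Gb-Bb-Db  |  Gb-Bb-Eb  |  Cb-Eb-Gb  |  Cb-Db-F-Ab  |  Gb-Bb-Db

I - vi6 - IV - V42 - I

Gb-Bb-Db has root Gb, degree 1 in Gb major, so I.
Gb-Bb-Eb: root Eb is the submediant; minor triad there is vi6.
Cb-Eb-Gb: root Cb is the subdominant; major triad there is IV.
Cb-Db-F-Ab: dominant seventh chord on Db = scale degree 5 → V42.
Gb-Bb-Db has root Gb, degree 1 in Gb major, so I.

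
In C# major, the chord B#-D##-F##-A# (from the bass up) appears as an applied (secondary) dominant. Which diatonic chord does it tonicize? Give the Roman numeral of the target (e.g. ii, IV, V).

The chord is a dominant seventh chord on B#.
A dominant resolves down a perfect fifth: B# → E#. In C# major, E# is scale degree 3, i.e. iii.

iii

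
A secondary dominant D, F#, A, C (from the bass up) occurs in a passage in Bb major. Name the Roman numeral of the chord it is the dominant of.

vi

The chord is a dominant seventh chord on D.
A dominant resolves down a perfect fifth: D → G. In Bb major, G is scale degree 6, i.e. vi.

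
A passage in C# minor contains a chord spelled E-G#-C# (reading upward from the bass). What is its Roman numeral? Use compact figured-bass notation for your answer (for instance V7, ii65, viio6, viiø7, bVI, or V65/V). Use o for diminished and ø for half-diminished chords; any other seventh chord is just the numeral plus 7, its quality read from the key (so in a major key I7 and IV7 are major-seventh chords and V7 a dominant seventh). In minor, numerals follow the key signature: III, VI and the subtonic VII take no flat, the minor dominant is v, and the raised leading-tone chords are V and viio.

i6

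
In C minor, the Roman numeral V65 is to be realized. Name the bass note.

B

V in C minor has root G; the chord is G-B-D-F.
The figure 65 means first inversion — the third is in the bass.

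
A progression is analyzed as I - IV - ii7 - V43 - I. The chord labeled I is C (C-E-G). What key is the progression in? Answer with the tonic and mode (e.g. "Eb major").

C major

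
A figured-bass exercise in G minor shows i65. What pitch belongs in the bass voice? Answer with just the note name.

Bb

i in G minor has root G; the chord is G-Bb-D-F.
The figure 65 means first inversion — the third is in the bass.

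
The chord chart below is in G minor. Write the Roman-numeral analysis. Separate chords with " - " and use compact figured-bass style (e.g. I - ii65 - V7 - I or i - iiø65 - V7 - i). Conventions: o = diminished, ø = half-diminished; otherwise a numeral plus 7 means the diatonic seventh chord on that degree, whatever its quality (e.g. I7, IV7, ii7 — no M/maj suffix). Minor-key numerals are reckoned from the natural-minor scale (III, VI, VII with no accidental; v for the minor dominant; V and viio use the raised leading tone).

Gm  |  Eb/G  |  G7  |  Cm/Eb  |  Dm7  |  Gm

i - VI6 - V7/iv - iv6 - v7 - i

Gm has root G, degree 1 in G minor, so i.
Eb/G: major triad on Eb = scale degree 6 → VI6.
G7: chromatic; G is V of iv, so V7/iv.
Cm/Eb has root C, degree 4 in G minor, so iv6.
Dm7 has root D, degree 5 in G minor, so v7.
Gm: minor triad on G = scale degree 1 → i.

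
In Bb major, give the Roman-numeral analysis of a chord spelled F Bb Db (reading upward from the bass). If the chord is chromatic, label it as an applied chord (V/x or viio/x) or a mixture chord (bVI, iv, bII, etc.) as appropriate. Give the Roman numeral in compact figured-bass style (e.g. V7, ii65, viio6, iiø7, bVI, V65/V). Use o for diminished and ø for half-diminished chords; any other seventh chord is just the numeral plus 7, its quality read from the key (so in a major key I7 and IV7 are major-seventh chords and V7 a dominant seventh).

i64

The pitches Bb-Db-F form a minor triad rooted on Bb.
Bb is the first degree of Bb major. This is the minor tonic, borrowed from the parallel minor.
With F in the bass the chord is in second inversion, so the figured bass is 64.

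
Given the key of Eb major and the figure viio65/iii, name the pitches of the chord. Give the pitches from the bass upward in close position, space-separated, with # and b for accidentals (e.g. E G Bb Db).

A C Eb F#

The slash marks an applied leading-tone chord: viio of iii. In Eb major, iii is G, so the leading tone to it is F#, a half step below.
Building a fully diminished seventh chord on F# gives F#-A-C-Eb.
With the 65 figure the chord is in first inversion; from the bass A upward in close position it reads A-C-Eb-F#.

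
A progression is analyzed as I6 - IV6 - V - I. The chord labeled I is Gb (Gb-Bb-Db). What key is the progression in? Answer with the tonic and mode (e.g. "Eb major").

The chord Gb is a major triad rooted on Gb; its label is I.
If Gb is scale degree 1 and the mode makes that degree carry a major triad, the tonic is Gb and the mode is major.

Gb major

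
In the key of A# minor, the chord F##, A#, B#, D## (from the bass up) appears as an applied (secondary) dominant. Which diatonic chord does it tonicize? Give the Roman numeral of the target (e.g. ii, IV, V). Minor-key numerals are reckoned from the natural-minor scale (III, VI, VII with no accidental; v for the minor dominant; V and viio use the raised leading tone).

V

The chord is a dominant seventh chord on B#.
A dominant resolves down a perfect fifth: B# → E#. In A# minor, E# is scale degree 5, i.e. V.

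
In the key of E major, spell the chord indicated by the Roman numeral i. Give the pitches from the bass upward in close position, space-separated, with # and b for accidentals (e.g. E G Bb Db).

E G B

Scale degree 1 in E major is E; here the chord built on it is altered to a minor triad. i is the minor tonic, borrowed from the parallel minor.
So the chord is E-G-B.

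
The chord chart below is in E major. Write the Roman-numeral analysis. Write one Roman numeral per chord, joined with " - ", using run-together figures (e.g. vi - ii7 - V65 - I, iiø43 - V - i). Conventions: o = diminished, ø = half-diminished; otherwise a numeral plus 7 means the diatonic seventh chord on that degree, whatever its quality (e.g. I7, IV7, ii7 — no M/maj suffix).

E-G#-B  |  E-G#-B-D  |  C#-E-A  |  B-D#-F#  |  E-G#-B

I - V7/IV - IV6 - V - I

E-G#-B: major triad on E = scale degree 1 → I.
E-G#-B-D: a dominant seventh chord on E, the applied dominant of IV → V7/IV.
C#-E-A: major triad on A = scale degree 4 → IV6.
B-D#-F#: major triad on B = scale degree 5 → V.
E-G#-B: major triad on E = scale degree 1 → I.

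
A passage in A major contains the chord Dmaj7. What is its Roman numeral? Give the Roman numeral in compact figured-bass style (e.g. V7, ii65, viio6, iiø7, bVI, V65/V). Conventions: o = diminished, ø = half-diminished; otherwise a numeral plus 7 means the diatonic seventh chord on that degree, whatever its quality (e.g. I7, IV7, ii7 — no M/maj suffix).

IV7

The pitches D-F#-A-C# form a major seventh chord rooted on D.
In A major, D is the subdominant; the diatonic major seventh chord there is IV7.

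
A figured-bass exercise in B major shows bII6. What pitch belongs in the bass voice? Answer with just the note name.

bII in B major has root C; the chord is C-E-G.
The figure 6 means first inversion — the third is in the bass.

E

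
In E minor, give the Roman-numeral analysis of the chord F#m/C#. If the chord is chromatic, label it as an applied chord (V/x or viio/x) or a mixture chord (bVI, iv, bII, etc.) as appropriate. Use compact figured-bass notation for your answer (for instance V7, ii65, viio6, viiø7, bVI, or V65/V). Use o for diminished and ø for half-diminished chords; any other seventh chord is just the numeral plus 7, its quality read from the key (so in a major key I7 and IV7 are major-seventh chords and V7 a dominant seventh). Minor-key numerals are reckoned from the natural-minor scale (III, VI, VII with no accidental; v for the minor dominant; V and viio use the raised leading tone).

The pitches F#-A-C# form a minor triad rooted on F#.
F# is the second degree of E minor. This is the minor supertonic, borrowed from the parallel major (the Dorian ii).
With C# in the bass the chord is in second inversion, so the figured bass is 64.

ii64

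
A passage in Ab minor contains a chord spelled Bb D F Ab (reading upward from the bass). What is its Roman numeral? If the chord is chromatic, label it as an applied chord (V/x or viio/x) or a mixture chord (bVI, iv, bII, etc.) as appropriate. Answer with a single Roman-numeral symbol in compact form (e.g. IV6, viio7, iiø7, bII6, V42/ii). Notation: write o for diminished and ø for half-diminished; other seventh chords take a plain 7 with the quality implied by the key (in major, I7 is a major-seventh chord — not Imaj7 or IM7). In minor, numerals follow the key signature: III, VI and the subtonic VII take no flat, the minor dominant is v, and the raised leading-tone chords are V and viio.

Stacked in thirds the chord is Bb-D-F-Ab: a dominant seventh chord on Bb.
Bb is not a diatonic chord root with this quality in Ab minor, but it lies a perfect fifth above Eb (V), so the chord functions as an applied dominant of V.

V7/V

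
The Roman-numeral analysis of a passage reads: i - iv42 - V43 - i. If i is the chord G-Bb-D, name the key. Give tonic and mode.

G minor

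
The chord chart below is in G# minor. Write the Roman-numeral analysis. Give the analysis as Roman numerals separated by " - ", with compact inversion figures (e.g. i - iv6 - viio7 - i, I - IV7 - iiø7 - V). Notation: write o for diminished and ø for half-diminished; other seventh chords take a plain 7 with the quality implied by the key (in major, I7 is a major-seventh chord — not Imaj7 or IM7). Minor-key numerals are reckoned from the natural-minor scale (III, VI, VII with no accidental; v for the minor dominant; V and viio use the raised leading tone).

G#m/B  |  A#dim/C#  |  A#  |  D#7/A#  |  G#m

i6 - iio6 - V/V - V43 - i

G#m/B: minor triad on G# = scale degree 1 → i6.
A#dim/C# has root A#, degree 2 in G# minor, so iio6.
A# is the secondary dominant of V (major triad on A#): V/V.
D#7/A#: root D# is the dominant; dominant seventh chord there is V43.
G#m: root G# is the tonic; minor triad there is i.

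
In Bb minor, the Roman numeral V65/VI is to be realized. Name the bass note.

F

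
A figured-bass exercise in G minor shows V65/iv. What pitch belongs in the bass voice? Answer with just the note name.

B

The applied chord V65/iv is rooted on G: G-B-D-F.
The figure 65 means first inversion — the third is in the bass.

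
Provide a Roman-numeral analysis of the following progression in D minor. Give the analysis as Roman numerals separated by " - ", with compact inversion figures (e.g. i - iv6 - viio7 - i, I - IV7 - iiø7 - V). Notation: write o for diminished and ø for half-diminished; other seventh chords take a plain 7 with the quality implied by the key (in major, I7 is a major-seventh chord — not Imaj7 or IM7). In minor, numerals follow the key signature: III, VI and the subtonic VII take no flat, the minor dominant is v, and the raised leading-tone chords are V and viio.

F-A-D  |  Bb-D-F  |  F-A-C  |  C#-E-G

i6 - VI - III - viio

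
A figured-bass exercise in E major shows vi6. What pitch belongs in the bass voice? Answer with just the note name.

E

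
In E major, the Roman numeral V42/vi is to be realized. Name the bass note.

F#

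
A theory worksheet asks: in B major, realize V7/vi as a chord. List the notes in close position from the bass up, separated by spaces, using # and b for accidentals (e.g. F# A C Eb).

V7/vi is a secondary dominant — the dominant seventh of vi. vi in B major is G#, so the applied chord's root is D#, a perfect fifth above.
Building a dominant seventh chord on D# gives D#-F##-A#-C#.

D# F## A# C#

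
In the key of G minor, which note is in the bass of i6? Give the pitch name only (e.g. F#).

i in G minor has root G; the chord is G-Bb-D.
The figure 6 means first inversion — the third is in the bass.

Bb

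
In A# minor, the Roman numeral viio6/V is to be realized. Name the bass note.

F##

The applied chord viio6/V is rooted on D##: D##-F##-A#.
The figure 6 means first inversion — the third is in the bass.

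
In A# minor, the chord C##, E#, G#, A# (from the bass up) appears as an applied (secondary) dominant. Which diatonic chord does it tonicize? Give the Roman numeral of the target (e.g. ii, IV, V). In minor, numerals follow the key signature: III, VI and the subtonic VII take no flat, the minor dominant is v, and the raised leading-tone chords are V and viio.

iv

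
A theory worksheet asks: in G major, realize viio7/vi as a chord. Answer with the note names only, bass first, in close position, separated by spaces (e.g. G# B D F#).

D# F# A C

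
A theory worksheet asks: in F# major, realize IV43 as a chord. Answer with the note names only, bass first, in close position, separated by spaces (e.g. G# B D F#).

In F# major, scale degree 4 is B, and the diatonic chord built there is a major seventh chord.
Stacking thirds from B gives B-D#-F#-A#.
With the 43 figure the chord is in second inversion; from the bass F# upward in close position it reads F#-A#-B-D#.

F# A# B D#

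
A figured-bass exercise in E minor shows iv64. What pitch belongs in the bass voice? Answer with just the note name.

E

iv in E minor has root A; the chord is A-C-E.
The figure 64 means second inversion — the fifth is in the bass.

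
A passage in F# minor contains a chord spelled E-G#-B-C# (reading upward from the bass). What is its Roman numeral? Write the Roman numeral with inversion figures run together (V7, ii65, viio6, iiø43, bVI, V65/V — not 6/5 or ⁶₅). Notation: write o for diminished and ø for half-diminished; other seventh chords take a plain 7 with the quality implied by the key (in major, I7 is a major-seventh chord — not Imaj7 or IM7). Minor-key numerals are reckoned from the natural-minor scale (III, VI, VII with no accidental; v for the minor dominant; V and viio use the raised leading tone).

v65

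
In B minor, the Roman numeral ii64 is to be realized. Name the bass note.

G#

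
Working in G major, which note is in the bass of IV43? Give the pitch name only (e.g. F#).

IV in G major has root C; the chord is C-E-G-B.
The figure 43 means second inversion — the fifth is in the bass.

G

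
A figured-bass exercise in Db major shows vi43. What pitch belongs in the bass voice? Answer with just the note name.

vi in Db major has root Bb; the chord is Bb-Db-F-Ab.
The figure 43 means second inversion — the fifth is in the bass.

F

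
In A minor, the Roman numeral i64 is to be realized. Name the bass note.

E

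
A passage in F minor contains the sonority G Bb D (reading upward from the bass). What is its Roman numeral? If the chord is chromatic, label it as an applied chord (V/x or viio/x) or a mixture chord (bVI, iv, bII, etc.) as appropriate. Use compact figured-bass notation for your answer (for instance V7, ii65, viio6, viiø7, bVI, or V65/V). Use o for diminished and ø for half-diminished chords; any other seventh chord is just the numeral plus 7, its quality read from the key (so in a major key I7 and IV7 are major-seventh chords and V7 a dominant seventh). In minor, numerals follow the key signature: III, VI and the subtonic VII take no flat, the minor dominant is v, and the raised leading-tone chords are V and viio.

The pitches G-Bb-D form a minor triad rooted on G.
G is the second degree of F minor. This is the minor supertonic, borrowed from the parallel major (the Dorian ii).

ii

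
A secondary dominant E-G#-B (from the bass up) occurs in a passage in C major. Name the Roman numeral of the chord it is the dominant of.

vi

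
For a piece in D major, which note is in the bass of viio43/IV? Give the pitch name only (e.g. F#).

C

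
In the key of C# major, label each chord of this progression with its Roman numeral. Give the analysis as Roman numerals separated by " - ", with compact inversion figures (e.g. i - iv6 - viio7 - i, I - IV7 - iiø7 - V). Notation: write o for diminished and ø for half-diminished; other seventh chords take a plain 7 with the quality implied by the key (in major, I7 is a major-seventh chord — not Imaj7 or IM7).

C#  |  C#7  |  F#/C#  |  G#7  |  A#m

C#: root C# is the tonic; major triad there is I.
C#7: chromatic; C# is V of IV, so V7/IV.
F#/C#: major triad on F# = scale degree 4 → IV64.
G#7: root G# is the dominant; dominant seventh chord there is V7.
A#m has root A#, degree 6 in C# major, so vi.

I - V7/IV - IV64 - V7 - vi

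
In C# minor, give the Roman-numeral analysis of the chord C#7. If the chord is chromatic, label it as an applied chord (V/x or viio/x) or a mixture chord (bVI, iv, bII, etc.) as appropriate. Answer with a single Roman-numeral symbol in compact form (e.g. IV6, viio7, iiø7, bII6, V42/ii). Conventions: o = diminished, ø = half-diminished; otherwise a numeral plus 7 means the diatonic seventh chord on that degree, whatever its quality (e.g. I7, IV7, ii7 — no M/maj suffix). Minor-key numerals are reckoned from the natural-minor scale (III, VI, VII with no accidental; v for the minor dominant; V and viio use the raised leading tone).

V7/iv

Stacked in thirds the chord is C#-E#-G#-B: a dominant seventh chord on C#.
C# is not a diatonic chord root with this quality in C# minor, but it lies a perfect fifth above F# (iv), so the chord functions as an applied dominant of iv.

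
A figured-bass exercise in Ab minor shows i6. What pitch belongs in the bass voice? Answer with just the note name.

Cb

i in Ab minor has root Ab; the chord is Ab-Cb-Eb.
The figure 6 means first inversion — the third is in the bass.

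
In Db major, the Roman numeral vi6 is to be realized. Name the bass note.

Db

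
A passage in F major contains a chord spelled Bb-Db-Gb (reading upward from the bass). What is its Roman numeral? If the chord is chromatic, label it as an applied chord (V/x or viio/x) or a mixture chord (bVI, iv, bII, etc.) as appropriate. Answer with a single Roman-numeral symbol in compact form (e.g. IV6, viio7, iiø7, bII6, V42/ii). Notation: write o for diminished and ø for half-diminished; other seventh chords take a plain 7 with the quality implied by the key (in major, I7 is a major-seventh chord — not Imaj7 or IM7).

Stacked in thirds the chord is Gb-Bb-Db: a major triad on Gb.
Gb is the lowered second degree of F major (diatonic 2 would be G). This is the Neapolitan sixth — a major triad on the lowered second degree, here in its customary first inversion.
With Bb in the bass the chord is in first inversion, so the figured bass is 6.

bII6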